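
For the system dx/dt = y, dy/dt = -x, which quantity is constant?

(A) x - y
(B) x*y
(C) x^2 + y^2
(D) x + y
C

A first integral I satisfies dI/dt = 0 along every solution. Differentiate each option and use the equation of motion:
(A) d/dt[x - y] = y - (-x) = x + y, not identically 0
(B) d/dt[x*y] = (dx/dt)y + x(dy/dt) = y^2 - x^2, not identically 0
(C) d/dt[x^2 + y^2] = 2x*dx/dt + 2y*dy/dt = 2x*y + 2y*(-x) = 0
(D) d/dt[x + y] = y + (-x) = y - x, not identically 0

Only (C) has zero time-derivative. So x^2 + y^2 (the squared radius; trajectories are circles) is the conserved quantity.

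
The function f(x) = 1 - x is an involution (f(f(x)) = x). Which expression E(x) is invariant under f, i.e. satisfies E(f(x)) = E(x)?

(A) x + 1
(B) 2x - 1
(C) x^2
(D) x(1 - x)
D

Replace x by f(x) = 1 - x in each option and simplify. As a quick numerical cross-check, also compare E(3) with E(f(3)) = E(-2).

(A) x + 1  ->  (1 - x) + 1 = 2 - x; check: E(3) = 4 but E(-2) = -1.   [not invariant]
(B) 2x - 1  ->  2(1 - x) - 1 = 1 - 2x; check: E(3) = 5 but E(-2) = -5.   [not invariant]
(C) x^2  ->  (1 - x)^2 = (x - 1)^2; check: E(3) = 9 but E(-2) = 4.   [not invariant]
(D) x(1 - x)  ->  (1 - x)(1 - (1 - x)), which simplifies back to x(1 - x); check: E(3) = -6, E(-2) = -6.   [invariant]

Only (D) is unchanged. E is symmetric under swapping x with f(x) = 1 - x, which is exactly what an involution does.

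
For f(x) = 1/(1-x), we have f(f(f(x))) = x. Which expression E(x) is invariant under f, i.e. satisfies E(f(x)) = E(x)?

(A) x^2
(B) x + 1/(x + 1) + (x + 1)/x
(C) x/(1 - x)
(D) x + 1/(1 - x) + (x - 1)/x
D

Replace x by f(x) = 1/(1 - x) in each option and simplify. As a quick numerical cross-check, also compare E(4) with E(f(4)) = E(-1/3).

(A) x^2  ->  (1/(1 - x))^2 = (x - 1)^(-2); check: E(4) = 16 but E(-1/3) = 1/9.   [not invariant]
(B) x + 1/(x + 1) + (x + 1)/x  ->  (1/(1 - x)) + 1/((1/(1 - x)) + 1) + ((1/(1 - x)) + 1)/(1/(1 - x)) = (-x^3 + 6x^2 - 11x + 7)/(x^2 - 3x + 2); check: E(4) = 109/20 but E(-1/3) = -5/6.   [not invariant]
(C) x/(1 - x)  ->  (1/(1 - x))/(1 - (1/(1 - x))) = -1/x; check: E(4) = -4/3 but E(-1/3) = -1/4.   [not invariant]
(D) x + 1/(1 - x) + (x - 1)/x  ->  (1/(1 - x)) + 1/(1 - (1/(1 - x))) + ((1/(1 - x)) - 1)/(1/(1 - x)), which simplifies back to x + 1/(1 - x) + (x - 1)/x; check: E(4) = 53/12, E(-1/3) = 53/12.   [invariant]

Only (D) is unchanged. Indeed f(f(x)) = 1/(1 - 1/(1-x)) = (1-x)/(-x) = (x-1)/x, so E(x) = x + f(x) + f(f(x)) is the sum over the whole 3-cycle; applying f just permutes the three terms cyclically (x -> f(x) -> f(f(x)) -> x), leaving the sum unchanged.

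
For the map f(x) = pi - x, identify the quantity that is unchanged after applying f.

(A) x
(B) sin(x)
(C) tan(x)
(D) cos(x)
B

For f(x) = pi - x:
sin(pi - x) = sin(x), so sine is invariant under this transformation.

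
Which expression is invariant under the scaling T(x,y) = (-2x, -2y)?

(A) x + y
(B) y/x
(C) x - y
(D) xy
B

Under the uniform scaling T(x,y) = (-2x, -2y):
Substitute the transformed coordinates into each option and compare with the original:
(A) x + y  ->  (-2x) + (-2y) = -2x - 2y   [differs from x + y: not invariant]
(B) y/x  ->  (-2y)/(-2x) = y/x   [equals y/x: invariant]
(C) x - y  ->  (-2x) - (-2y) = -2x + 2y   [differs from x - y: not invariant]
(D) xy  ->  (-2x)(-2y) = 4xy   [differs from xy: not invariant]

Only option (B), y/x, is unchanged by the transformation.
The common factor -2 cancels in a ratio of coordinates, while sums, products and sums of squares pick up factors of -2 or 4.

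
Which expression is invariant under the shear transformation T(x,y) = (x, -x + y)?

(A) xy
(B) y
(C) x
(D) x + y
C

Under the shear T(x,y) = (x, -x + y):
Substitute the transformed coordinates into each option and compare with the original:
(A) xy  ->  (x)(-x + y) = -x^2 + xy   [differs from xy: not invariant]
(B) y  ->  (-x + y) = -x + y   [differs from y: not invariant]
(C) x  ->  (x) = x   [equals x: invariant]
(D) x + y  ->  (x) + (-x + y) = y   [differs from x + y: not invariant]

Only option (C), x, is unchanged by the transformation.
A vertical shear moves points parallel to the y-axis, so the x-coordinate (and any function of x alone) is unchanged.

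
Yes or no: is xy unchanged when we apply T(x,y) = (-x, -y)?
Yes

Substitute T(x,y) = (-x, -y) into the expression and compare with the original.

Original: xy
After applying T: (-x)(-y) = xy

This is identical to the original xy, so the expression is invariant.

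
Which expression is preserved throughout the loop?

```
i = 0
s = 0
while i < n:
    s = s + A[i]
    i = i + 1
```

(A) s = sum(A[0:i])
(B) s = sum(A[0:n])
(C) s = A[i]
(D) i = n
A

A loop invariant must hold before the first iteration and be re-established by every execution of the body.

(A) s = sum(A[0:i]): Initially i = 0 and s = 0 = sum of the empty slice A[0:0]. If s = sum(A[0:i]) holds at the top of an iteration, the body sets s to sum(A[0:i]) + A[i] = sum(A[0:i+1]) and then i to i+1, so s = sum(A[0:i]) holds again. At exit i = n, giving s = sum(A[0:n]).

The other options fail:
(B) s = sum(A[0:n]): false before the loop (s = 0, not the full sum) -- it only becomes true at exit.
(C) s = A[i]: after the first iteration s = A[0] but i = 1, so s = A[i] compares s with the wrong element (and fails in general).
(D) i = n: false initially (i = 0); it is the exit condition, not an invariant.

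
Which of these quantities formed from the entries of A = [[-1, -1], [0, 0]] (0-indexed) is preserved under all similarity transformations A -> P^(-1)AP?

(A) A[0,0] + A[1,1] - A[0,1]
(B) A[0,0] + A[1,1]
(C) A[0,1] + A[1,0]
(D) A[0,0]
B

A[0,0] + A[1,1] is the trace of A. By the cyclic property of the trace, tr(P^(-1)AP) = tr(APP^(-1)) = tr(A), so it is the same for every matrix similar to A.

The other combinations are not similarity invariants. For example, take P = [[2, 1], [1, 1]] (det P = 1), so P^(-1) = [[1, -1], [-1, 2]] and
B = P^(-1)AP = [[-3, -2], [3, 2]].
Evaluating each option on A and on B:
(A) A[0,0] + A[1,1] - A[0,1]: 0 for A, 1 for B -> changes
(B) A[0,0] + A[1,1]: -1 for A, -1 for B -> unchanged
(C) A[0,1] + A[1,0]: -1 for A, 1 for B -> changes
(D) A[0,0]: -1 for A, -3 for B -> changes

Only (B) A[0,0] + A[1,1] = -1 survives (and it does so for every P, not just this one), so it is the invariant.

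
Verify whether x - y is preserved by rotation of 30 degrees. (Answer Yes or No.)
No

Applying rotation by 30 degrees: x' = x*cos(30 degrees) - y*sin(30 degrees) = sqrt(3)x/2 - y/2, y' = x*sin(30 degrees) + y*cos(30 degrees) = x/2 + sqrt(3)y/2

Substituting into x - y:
(sqrt(3)x/2 - y/2) - (x/2 + sqrt(3)y/2)
= -x/2 + sqrt(3)x/2 - sqrt(3)y/2 - y/2

This differs from the original expression x - y, so it is NOT invariant.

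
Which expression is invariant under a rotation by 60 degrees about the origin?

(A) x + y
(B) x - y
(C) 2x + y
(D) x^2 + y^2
D

A rotation by 60 degrees sends (x, y) to (x/2 - sqrt(3)y/2, sqrt(3)x/2 + y/2).
Substitute the transformed coordinates into each option and compare with the original:
(A) x + y  ->  (x/2 - sqrt(3)y/2) + (sqrt(3)x/2 + y/2) = x/2 + sqrt(3)x/2 - sqrt(3)y/2 + y/2   [differs from x + y: not invariant]
(B) x - y  ->  (x/2 - sqrt(3)y/2) - (sqrt(3)x/2 + y/2) = -sqrt(3)x/2 + x/2 - sqrt(3)y/2 - y/2   [differs from x - y: not invariant]
(C) 2x + y  ->  2(x/2 - sqrt(3)y/2) + (sqrt(3)x/2 + y/2) = sqrt(3)x/2 + x - sqrt(3)y + y/2   [differs from 2x + y: not invariant]
(D) x^2 + y^2  ->  (x/2 - sqrt(3)y/2)^2 + (sqrt(3)x/2 + y/2)^2 = x^2 + y^2   [equals x^2 + y^2: invariant]

Only option (D), x^2 + y^2, is unchanged by the transformation.
Geometrically, x^2 + y^2 is the squared distance from the origin, which every rotation about the origin preserves.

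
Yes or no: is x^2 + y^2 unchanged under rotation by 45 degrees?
Yes

Applying rotation by 45 degrees: x' = x*cos(45 degrees) - y*sin(45 degrees) = sqrt(2)x/2 - sqrt(2)y/2, y' = x*sin(45 degrees) + y*cos(45 degrees) = sqrt(2)x/2 + sqrt(2)y/2

Substituting into x^2 + y^2:
(sqrt(2)x/2 - sqrt(2)y/2)^2 + (sqrt(2)x/2 + sqrt(2)y/2)^2
= x^2 + y^2

This equals the original expression x^2 + y^2, so it IS invariant.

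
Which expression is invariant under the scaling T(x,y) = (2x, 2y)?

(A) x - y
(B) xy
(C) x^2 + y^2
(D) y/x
D

Under the uniform scaling T(x,y) = (2x, 2y):
Substitute the transformed coordinates into each option and compare with the original:
(A) x - y  ->  (2x) - (2y) = 2x - 2y   [differs from x - y: not invariant]
(B) xy  ->  (2x)(2y) = 4xy   [differs from xy: not invariant]
(C) x^2 + y^2  ->  (2x)^2 + (2y)^2 = 4x^2 + 4y^2   [differs from x^2 + y^2: not invariant]
(D) y/x  ->  (2y)/(2x) = y/x   [equals y/x: invariant]

Only option (D), y/x, is unchanged by the transformation.
The common factor 2 cancels in a ratio of coordinates, while sums, products and sums of squares pick up factors of 2 or 4.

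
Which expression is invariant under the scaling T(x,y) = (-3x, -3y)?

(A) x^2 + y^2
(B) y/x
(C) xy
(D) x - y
B

Under the uniform scaling T(x,y) = (-3x, -3y):
Substitute the transformed coordinates into each option and compare with the original:
(A) x^2 + y^2  ->  (-3x)^2 + (-3y)^2 = 9x^2 + 9y^2   [differs from x^2 + y^2: not invariant]
(B) y/x  ->  (-3y)/(-3x) = y/x   [equals y/x: invariant]
(C) xy  ->  (-3x)(-3y) = 9xy   [differs from xy: not invariant]
(D) x - y  ->  (-3x) - (-3y) = -3x + 3y   [differs from x - y: not invariant]

Only option (B), y/x, is unchanged by the transformation.
The common factor -3 cancels in a ratio of coordinates, while sums, products and sums of squares pick up factors of -3 or 9.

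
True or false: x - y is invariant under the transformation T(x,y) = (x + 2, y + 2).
True

Substitute T(x,y) = (x + 2, y + 2) into the expression and compare with the original.

Original: x - y
After applying T: (x + 2) - (y + 2) = x - y

This is identical to the original x - y, so the expression is invariant.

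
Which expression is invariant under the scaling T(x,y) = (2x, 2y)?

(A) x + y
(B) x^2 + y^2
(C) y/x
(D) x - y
C

Under the uniform scaling T(x,y) = (2x, 2y):
Substitute the transformed coordinates into each option and compare with the original:
(A) x + y  ->  (2x) + (2y) = 2x + 2y   [differs from x + y: not invariant]
(B) x^2 + y^2  ->  (2x)^2 + (2y)^2 = 4x^2 + 4y^2   [differs from x^2 + y^2: not invariant]
(C) y/x  ->  (2y)/(2x) = y/x   [equals y/x: invariant]
(D) x - y  ->  (2x) - (2y) = 2x - 2y   [differs from x - y: not invariant]

Only option (C), y/x, is unchanged by the transformation.
The common factor 2 cancels in a ratio of coordinates, while sums, products and sums of squares pick up factors of 2 or 4.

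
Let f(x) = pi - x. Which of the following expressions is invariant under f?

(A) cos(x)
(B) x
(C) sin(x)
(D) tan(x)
C

For f(x) = pi - x:
sin(pi - x) = sin(x), so sine is invariant under this transformation.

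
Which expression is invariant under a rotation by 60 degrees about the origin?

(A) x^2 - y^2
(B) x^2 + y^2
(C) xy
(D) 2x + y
B

A rotation by 60 degrees sends (x, y) to (x/2 - sqrt(3)y/2, sqrt(3)x/2 + y/2).
Substitute the transformed coordinates into each option and compare with the original:
(A) x^2 - y^2  ->  (x/2 - sqrt(3)y/2)^2 - (sqrt(3)x/2 + y/2)^2 = -x^2/2 - sqrt(3)xy + y^2/2   [differs from x^2 - y^2: not invariant]
(B) x^2 + y^2  ->  (x/2 - sqrt(3)y/2)^2 + (sqrt(3)x/2 + y/2)^2 = x^2 + y^2   [equals x^2 + y^2: invariant]
(C) xy  ->  (x/2 - sqrt(3)y/2)(sqrt(3)x/2 + y/2) = sqrt(3)x^2/4 - xy/2 - sqrt(3)y^2/4   [differs from xy: not invariant]
(D) 2x + y  ->  2(x/2 - sqrt(3)y/2) + (sqrt(3)x/2 + y/2) = sqrt(3)x/2 + x - sqrt(3)y + y/2   [differs from 2x + y: not invariant]

Only option (B), x^2 + y^2, is unchanged by the transformation.
Geometrically, x^2 + y^2 is the squared distance from the origin, which every rotation about the origin preserves.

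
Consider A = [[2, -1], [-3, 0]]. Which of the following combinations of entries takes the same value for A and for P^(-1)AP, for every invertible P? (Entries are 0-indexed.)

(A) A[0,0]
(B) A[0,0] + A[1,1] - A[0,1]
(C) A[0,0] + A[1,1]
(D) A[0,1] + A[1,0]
C

A[0,0] + A[1,1] is the trace of A. By the cyclic property of the trace, tr(P^(-1)AP) = tr(APP^(-1)) = tr(A), so it is the same for every matrix similar to A.

The other combinations are not similarity invariants. For example, take P = [[2, 1], [1, 1]] (det P = 1), so P^(-1) = [[1, -1], [-1, 2]] and
B = P^(-1)AP = [[9, 4], [-15, -7]].
Evaluating each option on A and on B:
(A) A[0,0]: 2 for A, 9 for B -> changes
(B) A[0,0] + A[1,1] - A[0,1]: 3 for A, -2 for B -> changes
(C) A[0,0] + A[1,1]: 2 for A, 2 for B -> unchanged
(D) A[0,1] + A[1,0]: -4 for A, -11 for B -> changes

Only (C) A[0,0] + A[1,1] = 2 survives (and it does so for every P, not just this one), so it is the invariant.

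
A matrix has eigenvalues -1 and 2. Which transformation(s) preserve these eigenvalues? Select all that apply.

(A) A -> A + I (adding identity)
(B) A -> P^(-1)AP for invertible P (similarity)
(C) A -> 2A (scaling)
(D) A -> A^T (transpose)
B and D

Eigenvalues are preserved by:
1. Similarity transformations: A -> P^(-1)AP (same characteristic polynomial)
2. Transpose: A^T has the same eigenvalues as A

Eigenvalues are NOT preserved by:
- Adding identity: eigenvalues become -1+1, 2+1
- Scaling: eigenvalues become -2, 4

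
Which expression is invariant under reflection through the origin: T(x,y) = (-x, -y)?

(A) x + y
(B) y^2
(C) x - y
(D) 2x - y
B

The map is reflection through the origin: T(x,y) = (-x, -y).
Substitute the transformed coordinates into each option and compare with the original:
(A) x + y  ->  (-x) + (-y) = -x - y   [differs from x + y: not invariant]
(B) y^2  ->  (-y)^2 = y^2   [equals y^2: invariant]
(C) x - y  ->  (-x) - (-y) = -x + y   [differs from x - y: not invariant]
(D) 2x - y  ->  2(-x) - (-y) = -2x + y   [differs from 2x - y: not invariant]

Only option (B), y^2, is unchanged by the transformation.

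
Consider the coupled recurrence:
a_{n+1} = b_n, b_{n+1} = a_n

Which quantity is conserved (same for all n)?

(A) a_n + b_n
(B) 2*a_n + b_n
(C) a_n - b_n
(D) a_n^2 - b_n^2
A

Replace a_n by a_{n+1} = b_n and b_n by b_{n+1} = a_n in each option and simplify:
(A) a_n + b_n  ->  (b_n) + (a_n) = a_n + b_n   [conserved]
(B) 2*a_n + b_n  ->  2*(b_n) + (a_n) = a_n + 2*b_n   [not conserved]
(C) a_n - b_n  ->  (b_n) - (a_n) = -a_n + b_n   [not conserved]
(D) a_n^2 - b_n^2  ->  (b_n)^2 - (a_n)^2 = -a_n^2 + b_n^2   [not conserved]

Only (A) a_n + b_n returns to itself after one step, so it is the conserved quantity.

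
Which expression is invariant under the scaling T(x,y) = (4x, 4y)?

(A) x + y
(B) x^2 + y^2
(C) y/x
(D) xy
C

Under the uniform scaling T(x,y) = (4x, 4y):
Substitute the transformed coordinates into each option and compare with the original:
(A) x + y  ->  (4x) + (4y) = 4x + 4y   [differs from x + y: not invariant]
(B) x^2 + y^2  ->  (4x)^2 + (4y)^2 = 16x^2 + 16y^2   [differs from x^2 + y^2: not invariant]
(C) y/x  ->  (4y)/(4x) = y/x   [equals y/x: invariant]
(D) xy  ->  (4x)(4y) = 16xy   [differs from xy: not invariant]

Only option (C), y/x, is unchanged by the transformation.
The common factor 4 cancels in a ratio of coordinates, while sums, products and sums of squares pick up factors of 4 or 16.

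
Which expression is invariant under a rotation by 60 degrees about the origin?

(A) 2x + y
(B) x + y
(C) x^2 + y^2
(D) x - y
C

A rotation by 60 degrees sends (x, y) to (x/2 - sqrt(3)y/2, sqrt(3)x/2 + y/2).
Substitute the transformed coordinates into each option and compare with the original:
(A) 2x + y  ->  2(x/2 - sqrt(3)y/2) + (sqrt(3)x/2 + y/2) = sqrt(3)x/2 + x - sqrt(3)y + y/2   [differs from 2x + y: not invariant]
(B) x + y  ->  (x/2 - sqrt(3)y/2) + (sqrt(3)x/2 + y/2) = x/2 + sqrt(3)x/2 - sqrt(3)y/2 + y/2   [differs from x + y: not invariant]
(C) x^2 + y^2  ->  (x/2 - sqrt(3)y/2)^2 + (sqrt(3)x/2 + y/2)^2 = x^2 + y^2   [equals x^2 + y^2: invariant]
(D) x - y  ->  (x/2 - sqrt(3)y/2) - (sqrt(3)x/2 + y/2) = -sqrt(3)x/2 + x/2 - sqrt(3)y/2 - y/2   [differs from x - y: not invariant]

Only option (C), x^2 + y^2, is unchanged by the transformation.
Geometrically, x^2 + y^2 is the squared distance from the origin, which every rotation about the origin preserves.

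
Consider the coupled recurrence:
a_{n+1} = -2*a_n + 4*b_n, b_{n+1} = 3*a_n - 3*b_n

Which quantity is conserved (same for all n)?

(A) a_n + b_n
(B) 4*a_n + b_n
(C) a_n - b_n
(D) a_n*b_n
A

Replace a_n by a_{n+1} = -2*a_n + 4*b_n and b_n by b_{n+1} = 3*a_n - 3*b_n in each option and simplify:
(A) a_n + b_n  ->  (-2*a_n + 4*b_n) + (3*a_n - 3*b_n) = a_n + b_n   [conserved]
(B) 4*a_n + b_n  ->  4*(-2*a_n + 4*b_n) + (3*a_n - 3*b_n) = -5*a_n + 13*b_n   [not conserved]
(C) a_n - b_n  ->  (-2*a_n + 4*b_n) - (3*a_n - 3*b_n) = -5*a_n + 7*b_n   [not conserved]
(D) a_n*b_n  ->  (-2*a_n + 4*b_n)*(3*a_n - 3*b_n) = -6*a_n^2 + 18*a_n*b_n - 12*b_n^2   [not conserved]

Only (A) a_n + b_n returns to itself after one step, so it is the conserved quantity.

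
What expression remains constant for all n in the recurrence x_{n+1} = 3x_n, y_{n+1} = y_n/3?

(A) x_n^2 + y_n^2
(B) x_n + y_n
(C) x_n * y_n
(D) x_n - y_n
C

For the recurrence x_{n+1} = 3x_n, y_{n+1} = y_n/3:

x_{n+1} * y_{n+1} = (3x_n) * (y_n/3) = x_n * y_n
The product is conserved.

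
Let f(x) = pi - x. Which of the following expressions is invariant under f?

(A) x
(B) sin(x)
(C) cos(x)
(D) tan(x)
B

For f(x) = pi - x:
sin(pi - x) = sin(x), so sine is invariant under this transformation.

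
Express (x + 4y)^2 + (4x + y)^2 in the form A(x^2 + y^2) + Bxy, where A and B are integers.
17(x^2 + y^2) + 16xy

Expanding: (x + 4y)^2 = x^2 + 8xy + 16y^2
(4x + y)^2 = 16x^2 + 8xy + y^2
Sum = (1+16)(x^2+y^2) + 16xy = 17(x^2 + y^2) + 16xy
This is symmetric in x and y.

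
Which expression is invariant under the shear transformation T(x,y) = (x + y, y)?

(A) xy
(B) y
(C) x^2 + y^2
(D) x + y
B

Under the shear T(x,y) = (x + y, y):
Substitute the transformed coordinates into each option and compare with the original:
(A) xy  ->  (x + y)(y) = xy + y^2   [differs from xy: not invariant]
(B) y  ->  (y) = y   [equals y: invariant]
(C) x^2 + y^2  ->  (x + y)^2 + (y)^2 = x^2 + 2xy + 2y^2   [differs from x^2 + y^2: not invariant]
(D) x + y  ->  (x + y) + (y) = x + 2y   [differs from x + y: not invariant]

Only option (B), y, is unchanged by the transformation.
A horizontal shear moves points parallel to the x-axis, so the y-coordinate (and any function of y alone) is unchanged.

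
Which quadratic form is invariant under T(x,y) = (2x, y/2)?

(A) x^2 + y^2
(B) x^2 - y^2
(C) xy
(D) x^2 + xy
C

T multiplies x by 2 and divides y by 2.
Substitute the transformed coordinates into each option and compare with the original:
(A) x^2 + y^2  ->  (2x)^2 + (y/2)^2 = 4x^2 + y^2/4   [differs from x^2 + y^2: not invariant]
(B) x^2 - y^2  ->  (2x)^2 - (y/2)^2 = 4x^2 - y^2/4   [differs from x^2 - y^2: not invariant]
(C) xy  ->  (2x)(y/2) = xy   [equals xy: invariant]
(D) x^2 + xy  ->  (2x)^2 + (2x)(y/2) = 4x^2 + xy   [differs from x^2 + xy: not invariant]

Only option (C), xy, is unchanged by the transformation.
The factors 2 and 1/2 cancel only in the pure product xy.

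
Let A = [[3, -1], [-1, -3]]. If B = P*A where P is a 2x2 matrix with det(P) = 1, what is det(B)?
-10

By the multiplicative property of determinants, det(B) = det(P*A) = det(P) * det(A) = det(A),
so the determinant is invariant under multiplication by any determinant-1 matrix; we just need det(A).

det(A) = (3)(-3) - (-1)(-1) = -9 - 1 = -10

Therefore det(B) = 1 * (-10) = -10.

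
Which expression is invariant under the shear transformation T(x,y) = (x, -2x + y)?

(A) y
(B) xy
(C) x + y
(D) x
D

Under the shear T(x,y) = (x, -2x + y):
Substitute the transformed coordinates into each option and compare with the original:
(A) y  ->  (-2x + y) = -2x + y   [differs from y: not invariant]
(B) xy  ->  (x)(-2x + y) = -2x^2 + xy   [differs from xy: not invariant]
(C) x + y  ->  (x) + (-2x + y) = -x + y   [differs from x + y: not invariant]
(D) x  ->  (x) = x   [equals x: invariant]

Only option (D), x, is unchanged by the transformation.
A vertical shear moves points parallel to the y-axis, so the x-coordinate (and any function of x alone) is unchanged.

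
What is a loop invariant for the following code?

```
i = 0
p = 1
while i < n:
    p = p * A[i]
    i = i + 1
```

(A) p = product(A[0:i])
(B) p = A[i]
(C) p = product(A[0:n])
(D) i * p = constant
A

A loop invariant must hold before the first iteration and be re-established by every execution of the body.

(A) p = product(A[0:i]): Initially i = 0 and p = 1 = product of the empty slice A[0:0]. If p = product(A[0:i]) holds at the top of an iteration, the body sets p to product(A[0:i]) * A[i] = product(A[0:i+1]) and then i to i+1, so the property is restored. At exit i = n, giving p = product(A[0:n]).

The other options fail:
(B) p = A[i]: after the first iteration p = A[0] but i = 1; in general p is a product of several elements, not a single one.
(C) p = product(A[0:n]): false before the loop (p = 1, not the full product) -- it only becomes true at exit.
(D) i * p = constant: initially i * p = 0, but after one iteration it is 1 * A[0], which is nonzero in general.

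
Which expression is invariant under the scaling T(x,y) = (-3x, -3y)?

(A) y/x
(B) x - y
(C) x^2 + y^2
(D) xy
A

Under the uniform scaling T(x,y) = (-3x, -3y):
Substitute the transformed coordinates into each option and compare with the original:
(A) y/x  ->  (-3y)/(-3x) = y/x   [equals y/x: invariant]
(B) x - y  ->  (-3x) - (-3y) = -3x + 3y   [differs from x - y: not invariant]
(C) x^2 + y^2  ->  (-3x)^2 + (-3y)^2 = 9x^2 + 9y^2   [differs from x^2 + y^2: not invariant]
(D) xy  ->  (-3x)(-3y) = 9xy   [differs from xy: not invariant]

Only option (A), y/x, is unchanged by the transformation.
The common factor -3 cancels in a ratio of coordinates, while sums, products and sums of squares pick up factors of -3 or 9.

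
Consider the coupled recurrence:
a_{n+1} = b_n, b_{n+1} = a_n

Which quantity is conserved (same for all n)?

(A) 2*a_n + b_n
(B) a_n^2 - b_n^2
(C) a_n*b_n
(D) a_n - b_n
C

Replace a_n by a_{n+1} = b_n and b_n by b_{n+1} = a_n in each option and simplify:
(A) 2*a_n + b_n  ->  2*(b_n) + (a_n) = a_n + 2*b_n   [not conserved]
(B) a_n^2 - b_n^2  ->  (b_n)^2 - (a_n)^2 = -a_n^2 + b_n^2   [not conserved]
(C) a_n*b_n  ->  (b_n)*(a_n) = a_n*b_n   [conserved]
(D) a_n - b_n  ->  (b_n) - (a_n) = -a_n + b_n   [not conserved]

Only (C) a_n*b_n returns to itself after one step, so it is the conserved quantity.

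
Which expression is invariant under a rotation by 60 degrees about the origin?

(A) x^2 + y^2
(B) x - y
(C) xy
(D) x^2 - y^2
A

A rotation by 60 degrees sends (x, y) to (x/2 - sqrt(3)y/2, sqrt(3)x/2 + y/2).
Substitute the transformed coordinates into each option and compare with the original:
(A) x^2 + y^2  ->  (x/2 - sqrt(3)y/2)^2 + (sqrt(3)x/2 + y/2)^2 = x^2 + y^2   [equals x^2 + y^2: invariant]
(B) x - y  ->  (x/2 - sqrt(3)y/2) - (sqrt(3)x/2 + y/2) = -sqrt(3)x/2 + x/2 - sqrt(3)y/2 - y/2   [differs from x - y: not invariant]
(C) xy  ->  (x/2 - sqrt(3)y/2)(sqrt(3)x/2 + y/2) = sqrt(3)x^2/4 - xy/2 - sqrt(3)y^2/4   [differs from xy: not invariant]
(D) x^2 - y^2  ->  (x/2 - sqrt(3)y/2)^2 - (sqrt(3)x/2 + y/2)^2 = -x^2/2 - sqrt(3)xy + y^2/2   [differs from x^2 - y^2: not invariant]

Only option (A), x^2 + y^2, is unchanged by the transformation.
Geometrically, x^2 + y^2 is the squared distance from the origin, which every rotation about the origin preserves.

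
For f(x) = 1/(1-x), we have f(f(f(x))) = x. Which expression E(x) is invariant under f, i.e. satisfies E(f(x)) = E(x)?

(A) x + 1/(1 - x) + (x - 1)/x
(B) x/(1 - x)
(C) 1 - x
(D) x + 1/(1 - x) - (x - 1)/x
A

Replace x by f(x) = 1/(1 - x) in each option and simplify. As a quick numerical cross-check, also compare E(5) with E(f(5)) = E(-1/4).

(A) x + 1/(1 - x) + (x - 1)/x  ->  (1/(1 - x)) + 1/(1 - (1/(1 - x))) + ((1/(1 - x)) - 1)/(1/(1 - x)), which simplifies back to x + 1/(1 - x) + (x - 1)/x; check: E(5) = 111/20, E(-1/4) = 111/20.   [invariant]
(B) x/(1 - x)  ->  (1/(1 - x))/(1 - (1/(1 - x))) = -1/x; check: E(5) = -5/4 but E(-1/4) = -1/5.   [not invariant]
(C) 1 - x  ->  1 - (1/(1 - x)) = x/(x - 1); check: E(5) = -4 but E(-1/4) = 5/4.   [not invariant]
(D) x + 1/(1 - x) - (x - 1)/x  ->  (1/(1 - x)) + 1/(1 - (1/(1 - x))) - ((1/(1 - x)) - 1)/(1/(1 - x)) = (x^2(1 - x) - x + (x - 1)^2)/(x(x - 1)); check: E(5) = 79/20 but E(-1/4) = -89/20.   [not invariant]

Only (A) is unchanged. Indeed f(f(x)) = 1/(1 - 1/(1-x)) = (1-x)/(-x) = (x-1)/x, so E(x) = x + f(x) + f(f(x)) is the sum over the whole 3-cycle; applying f just permutes the three terms cyclically (x -> f(x) -> f(f(x)) -> x), leaving the sum unchanged.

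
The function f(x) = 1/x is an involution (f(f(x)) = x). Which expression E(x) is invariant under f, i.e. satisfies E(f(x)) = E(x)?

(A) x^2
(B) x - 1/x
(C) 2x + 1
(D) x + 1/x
D

Replace x by f(x) = 1/x in each option and simplify. As a quick numerical cross-check, also compare E(5) with E(f(5)) = E(1/5).

(A) x^2  ->  (1/x)^2 = x^(-2); check: E(5) = 25 but E(1/5) = 1/25.   [not invariant]
(B) x - 1/x  ->  (1/x) - 1/(1/x) = -x + 1/x; check: E(5) = 24/5 but E(1/5) = -24/5.   [not invariant]
(C) 2x + 1  ->  2(1/x) + 1 = (x + 2)/x; check: E(5) = 11 but E(1/5) = 7/5.   [not invariant]
(D) x + 1/x  ->  (1/x) + 1/(1/x), which simplifies back to x + 1/x; check: E(5) = 26/5, E(1/5) = 26/5.   [invariant]

Only (D) is unchanged. E is symmetric under swapping x with f(x) = 1/x, which is exactly what an involution does.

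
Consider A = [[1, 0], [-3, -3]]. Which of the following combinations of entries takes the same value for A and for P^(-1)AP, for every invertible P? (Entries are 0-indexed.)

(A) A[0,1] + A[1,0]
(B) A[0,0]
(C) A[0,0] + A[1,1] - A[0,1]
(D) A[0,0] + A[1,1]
D

A[0,0] + A[1,1] is the trace of A. By the cyclic property of the trace, tr(P^(-1)AP) = tr(APP^(-1)) = tr(A), so it is the same for every matrix similar to A.

The other combinations are not similarity invariants. For example, take P = [[1, 1], [0, 1]] (det P = 1), so P^(-1) = [[1, -1], [0, 1]] and
B = P^(-1)AP = [[4, 7], [-3, -6]].
Evaluating each option on A and on B:
(A) A[0,1] + A[1,0]: -3 for A, 4 for B -> changes
(B) A[0,0]: 1 for A, 4 for B -> changes
(C) A[0,0] + A[1,1] - A[0,1]: -2 for A, -9 for B -> changes
(D) A[0,0] + A[1,1]: -2 for A, -2 for B -> unchanged

Only (D) A[0,0] + A[1,1] = -2 survives (and it does so for every P, not just this one), so it is the invariant.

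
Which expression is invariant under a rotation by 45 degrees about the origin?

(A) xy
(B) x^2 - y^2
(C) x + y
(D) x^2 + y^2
D

A rotation by 45 degrees sends (x, y) to (sqrt(2)x/2 - sqrt(2)y/2, sqrt(2)x/2 + sqrt(2)y/2).
Substitute the transformed coordinates into each option and compare with the original:
(A) xy  ->  (sqrt(2)x/2 - sqrt(2)y/2)(sqrt(2)x/2 + sqrt(2)y/2) = x^2/2 - y^2/2   [differs from xy: not invariant]
(B) x^2 - y^2  ->  (sqrt(2)x/2 - sqrt(2)y/2)^2 - (sqrt(2)x/2 + sqrt(2)y/2)^2 = -2xy   [differs from x^2 - y^2: not invariant]
(C) x + y  ->  (sqrt(2)x/2 - sqrt(2)y/2) + (sqrt(2)x/2 + sqrt(2)y/2) = sqrt(2)x   [differs from x + y: not invariant]
(D) x^2 + y^2  ->  (sqrt(2)x/2 - sqrt(2)y/2)^2 + (sqrt(2)x/2 + sqrt(2)y/2)^2 = x^2 + y^2   [equals x^2 + y^2: invariant]

Only option (D), x^2 + y^2, is unchanged by the transformation.
Geometrically, x^2 + y^2 is the squared distance from the origin, which every rotation about the origin preserves.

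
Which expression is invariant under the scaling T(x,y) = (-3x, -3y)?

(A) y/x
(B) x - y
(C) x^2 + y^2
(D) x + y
A

Under the uniform scaling T(x,y) = (-3x, -3y):
Substitute the transformed coordinates into each option and compare with the original:
(A) y/x  ->  (-3y)/(-3x) = y/x   [equals y/x: invariant]
(B) x - y  ->  (-3x) - (-3y) = -3x + 3y   [differs from x - y: not invariant]
(C) x^2 + y^2  ->  (-3x)^2 + (-3y)^2 = 9x^2 + 9y^2   [differs from x^2 + y^2: not invariant]
(D) x + y  ->  (-3x) + (-3y) = -3x - 3y   [differs from x + y: not invariant]

Only option (A), y/x, is unchanged by the transformation.
The common factor -3 cancels in a ratio of coordinates, while sums, products and sums of squares pick up factors of -3 or 9.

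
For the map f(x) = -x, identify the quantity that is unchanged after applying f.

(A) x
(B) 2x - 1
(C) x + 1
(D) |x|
D

For f(x) = -x:
Applying f replaces x by -x. Since |-x| = |x|, the absolute value is unchanged by f, whereas x -> -x, 2x - 1 -> -2x - 1 and x + 1 -> -x + 1 all change.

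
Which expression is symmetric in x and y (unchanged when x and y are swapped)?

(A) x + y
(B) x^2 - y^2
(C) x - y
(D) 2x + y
A

A symmetric expression is unchanged when the variables are permuted; here the transformation to test is the swap (x, y) -> (y, x).
Substitute the transformed coordinates into each option and compare with the original:
(A) x + y  ->  (y) + (x) = x + y   [equals x + y: invariant]
(B) x^2 - y^2  ->  (y)^2 - (x)^2 = -x^2 + y^2   [differs from x^2 - y^2: not invariant]
(C) x - y  ->  (y) - (x) = -x + y   [differs from x - y: not invariant]
(D) 2x + y  ->  2(y) + (x) = x + 2y   [differs from 2x + y: not invariant]

Only option (A), x + y, is unchanged by the transformation.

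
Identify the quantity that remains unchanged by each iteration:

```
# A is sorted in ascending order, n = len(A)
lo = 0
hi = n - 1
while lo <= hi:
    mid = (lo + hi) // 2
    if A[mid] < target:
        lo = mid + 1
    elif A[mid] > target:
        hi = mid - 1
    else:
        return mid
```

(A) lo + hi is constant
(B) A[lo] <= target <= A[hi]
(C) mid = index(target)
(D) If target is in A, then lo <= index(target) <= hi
D

A loop invariant must hold before the first iteration and be re-established by every execution of the body.

(D) If target is in A, then lo <= index(target) <= hi: Before the loop [lo, hi] = [0, n-1] covers every index. When A[mid] < target, sortedness puts target strictly to the right of mid, so setting lo = mid + 1 keeps index(target) in [lo, hi]; symmetrically for hi = mid - 1. Hence 'if target is in A then lo <= index(target) <= hi' holds after every iteration, and when lo > hi it proves target is absent.

The other options fail:
(A) lo + hi is constant: each iteration moves exactly one of lo, hi, so lo + hi changes (e.g. 0 + (n-1) becomes (mid+1) + (n-1)).
(B) A[lo] <= target <= A[hi]: fails when target is not in A (e.g. target < A[0] already violates it before the loop), so it is not maintained in general.
(C) mid = index(target): mid is just the current probe; it equals index(target) only on the iteration that returns.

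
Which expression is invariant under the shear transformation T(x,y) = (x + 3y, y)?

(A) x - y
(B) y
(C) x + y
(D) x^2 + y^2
B

Under the shear T(x,y) = (x + 3y, y):
Substitute the transformed coordinates into each option and compare with the original:
(A) x - y  ->  (x + 3y) - (y) = x + 2y   [differs from x - y: not invariant]
(B) y  ->  (y) = y   [equals y: invariant]
(C) x + y  ->  (x + 3y) + (y) = x + 4y   [differs from x + y: not invariant]
(D) x^2 + y^2  ->  (x + 3y)^2 + (y)^2 = x^2 + 6xy + 10y^2   [differs from x^2 + y^2: not invariant]

Only option (B), y, is unchanged by the transformation.
A horizontal shear moves points parallel to the x-axis, so the y-coordinate (and any function of y alone) is unchanged.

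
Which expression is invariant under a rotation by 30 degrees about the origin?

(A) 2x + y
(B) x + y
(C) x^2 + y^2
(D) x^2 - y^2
C

A rotation by 30 degrees sends (x, y) to (sqrt(3)x/2 - y/2, x/2 + sqrt(3)y/2).
Substitute the transformed coordinates into each option and compare with the original:
(A) 2x + y  ->  2(sqrt(3)x/2 - y/2) + (x/2 + sqrt(3)y/2) = x/2 + sqrt(3)x - y + sqrt(3)y/2   [differs from 2x + y: not invariant]
(B) x + y  ->  (sqrt(3)x/2 - y/2) + (x/2 + sqrt(3)y/2) = x/2 + sqrt(3)x/2 - y/2 + sqrt(3)y/2   [differs from x + y: not invariant]
(C) x^2 + y^2  ->  (sqrt(3)x/2 - y/2)^2 + (x/2 + sqrt(3)y/2)^2 = x^2 + y^2   [equals x^2 + y^2: invariant]
(D) x^2 - y^2  ->  (sqrt(3)x/2 - y/2)^2 - (x/2 + sqrt(3)y/2)^2 = x^2/2 - sqrt(3)xy - y^2/2   [differs from x^2 - y^2: not invariant]

Only option (C), x^2 + y^2, is unchanged by the transformation.
Geometrically, x^2 + y^2 is the squared distance from the origin, which every rotation about the origin preserves.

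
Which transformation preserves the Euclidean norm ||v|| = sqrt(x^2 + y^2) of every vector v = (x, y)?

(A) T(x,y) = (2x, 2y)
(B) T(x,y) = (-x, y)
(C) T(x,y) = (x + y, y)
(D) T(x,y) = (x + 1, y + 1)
B

A transformation preserves a norm if ||T(v)|| = ||v|| for every v; a single vector where the norm changes rules an option out.

(A) T(x,y) = (2x, 2y): v = (1, 0) has norm sqrt((1)^2 + (0)^2) = 1, but T(v) = (2, 0) has norm 2 -- not preserved.
(B) T(x,y) = (-x, y): preserves the norm -- it is an orthogonal map (a rotation/reflection), and (-x)^2 + (y)^2 simplifies to x^2 + y^2.
(C) T(x,y) = (x + y, y): v = (0, 1) has norm sqrt((0)^2 + (1)^2) = 1, but T(v) = (1, 1) has norm sqrt(2) -- not preserved.
(D) T(x,y) = (x + 1, y + 1): v = (1, 0) has norm sqrt((1)^2 + (0)^2) = 1, but T(v) = (2, 1) has norm sqrt(5) -- not preserved.

Therefore the answer is (B).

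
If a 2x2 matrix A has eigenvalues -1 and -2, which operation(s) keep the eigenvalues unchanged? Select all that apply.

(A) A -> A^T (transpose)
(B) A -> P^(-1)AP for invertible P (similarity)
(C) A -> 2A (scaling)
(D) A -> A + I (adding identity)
A and B

Eigenvalues are preserved by:
1. Similarity transformations: A -> P^(-1)AP (same characteristic polynomial)
2. Transpose: A^T has the same eigenvalues as A

Eigenvalues are NOT preserved by:
- Adding identity: eigenvalues become -1+1, -2+1
- Scaling: eigenvalues become -2, -4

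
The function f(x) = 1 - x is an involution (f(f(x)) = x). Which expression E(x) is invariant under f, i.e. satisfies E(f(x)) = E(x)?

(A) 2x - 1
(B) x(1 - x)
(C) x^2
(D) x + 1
B

Replace x by f(x) = 1 - x in each option and simplify. As a quick numerical cross-check, also compare E(5) with E(f(5)) = E(-4).

(A) 2x - 1  ->  2(1 - x) - 1 = 1 - 2x; check: E(5) = 9 but E(-4) = -9.   [not invariant]
(B) x(1 - x)  ->  (1 - x)(1 - (1 - x)), which simplifies back to x(1 - x); check: E(5) = -20, E(-4) = -20.   [invariant]
(C) x^2  ->  (1 - x)^2 = (x - 1)^2; check: E(5) = 25 but E(-4) = 16.   [not invariant]
(D) x + 1  ->  (1 - x) + 1 = 2 - x; check: E(5) = 6 but E(-4) = -3.   [not invariant]

Only (B) is unchanged. E is symmetric under swapping x with f(x) = 1 - x, which is exactly what an involution does.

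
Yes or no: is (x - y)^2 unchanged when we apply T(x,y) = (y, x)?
Yes

Substitute T(x,y) = (y, x) into the expression and compare with the original.

Original: (x - y)^2
After applying T: ((y) - (x))^2 = x^2 - 2xy + y^2

This is identical to the original (x - y)^2, so the expression is invariant.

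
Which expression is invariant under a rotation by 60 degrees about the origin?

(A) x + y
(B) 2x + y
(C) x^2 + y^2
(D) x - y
C

A rotation by 60 degrees sends (x, y) to (x/2 - sqrt(3)y/2, sqrt(3)x/2 + y/2).
Substitute the transformed coordinates into each option and compare with the original:
(A) x + y  ->  (x/2 - sqrt(3)y/2) + (sqrt(3)x/2 + y/2) = x/2 + sqrt(3)x/2 - sqrt(3)y/2 + y/2   [differs from x + y: not invariant]
(B) 2x + y  ->  2(x/2 - sqrt(3)y/2) + (sqrt(3)x/2 + y/2) = sqrt(3)x/2 + x - sqrt(3)y + y/2   [differs from 2x + y: not invariant]
(C) x^2 + y^2  ->  (x/2 - sqrt(3)y/2)^2 + (sqrt(3)x/2 + y/2)^2 = x^2 + y^2   [equals x^2 + y^2: invariant]
(D) x - y  ->  (x/2 - sqrt(3)y/2) - (sqrt(3)x/2 + y/2) = -sqrt(3)x/2 + x/2 - sqrt(3)y/2 - y/2   [differs from x - y: not invariant]

Only option (C), x^2 + y^2, is unchanged by the transformation.
Geometrically, x^2 + y^2 is the squared distance from the origin, which every rotation about the origin preserves.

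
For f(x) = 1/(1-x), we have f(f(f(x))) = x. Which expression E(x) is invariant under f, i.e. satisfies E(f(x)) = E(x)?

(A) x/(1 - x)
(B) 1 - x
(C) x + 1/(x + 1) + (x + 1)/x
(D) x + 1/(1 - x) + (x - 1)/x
D

Replace x by f(x) = 1/(1 - x) in each option and simplify. As a quick numerical cross-check, also compare E(3) with E(f(3)) = E(-1/2).

(A) x/(1 - x)  ->  (1/(1 - x))/(1 - (1/(1 - x))) = -1/x; check: E(3) = -3/2 but E(-1/2) = -1/3.   [not invariant]
(B) 1 - x  ->  1 - (1/(1 - x)) = x/(x - 1); check: E(3) = -2 but E(-1/2) = 3/2.   [not invariant]
(C) x + 1/(x + 1) + (x + 1)/x  ->  (1/(1 - x)) + 1/((1/(1 - x)) + 1) + ((1/(1 - x)) + 1)/(1/(1 - x)) = (-x^3 + 6x^2 - 11x + 7)/(x^2 - 3x + 2); check: E(3) = 55/12 but E(-1/2) = 1/2.   [not invariant]
(D) x + 1/(1 - x) + (x - 1)/x  ->  (1/(1 - x)) + 1/(1 - (1/(1 - x))) + ((1/(1 - x)) - 1)/(1/(1 - x)), which simplifies back to x + 1/(1 - x) + (x - 1)/x; check: E(3) = 19/6, E(-1/2) = 19/6.   [invariant]

Only (D) is unchanged. Indeed f(f(x)) = 1/(1 - 1/(1-x)) = (1-x)/(-x) = (x-1)/x, so E(x) = x + f(x) + f(f(x)) is the sum over the whole 3-cycle; applying f just permutes the three terms cyclically (x -> f(x) -> f(f(x)) -> x), leaving the sum unchanged.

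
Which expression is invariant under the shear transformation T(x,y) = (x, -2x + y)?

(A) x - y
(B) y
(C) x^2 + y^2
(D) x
D

Under the shear T(x,y) = (x, -2x + y):
Substitute the transformed coordinates into each option and compare with the original:
(A) x - y  ->  (x) - (-2x + y) = 3x - y   [differs from x - y: not invariant]
(B) y  ->  (-2x + y) = -2x + y   [differs from y: not invariant]
(C) x^2 + y^2  ->  (x)^2 + (-2x + y)^2 = 5x^2 - 4xy + y^2   [differs from x^2 + y^2: not invariant]
(D) x  ->  (x) = x   [equals x: invariant]

Only option (D), x, is unchanged by the transformation.
A vertical shear moves points parallel to the y-axis, so the x-coordinate (and any function of x alone) is unchanged.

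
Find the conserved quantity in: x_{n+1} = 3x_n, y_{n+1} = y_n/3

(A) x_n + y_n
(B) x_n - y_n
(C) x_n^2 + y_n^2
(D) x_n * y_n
D

For the recurrence x_{n+1} = 3x_n, y_{n+1} = y_n/3:

x_{n+1} * y_{n+1} = (3x_n) * (y_n/3) = x_n * y_n
The product is conserved.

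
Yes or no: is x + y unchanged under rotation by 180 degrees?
No

Applying rotation by 180 degrees: x' = x*cos(180 degrees) - y*sin(180 degrees) = -x, y' = x*sin(180 degrees) + y*cos(180 degrees) = -y

Substituting into x + y:
(-x) + (-y)
= -x - y

This differs from the original expression x + y, so it is NOT invariant.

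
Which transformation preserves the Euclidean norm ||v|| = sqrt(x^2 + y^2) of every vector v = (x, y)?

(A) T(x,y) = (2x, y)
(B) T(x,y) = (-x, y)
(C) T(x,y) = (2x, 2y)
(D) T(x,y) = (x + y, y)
B

A transformation preserves a norm if ||T(v)|| = ||v|| for every v; a single vector where the norm changes rules an option out.

(A) T(x,y) = (2x, y): v = (1, 0) has norm sqrt((1)^2 + (0)^2) = 1, but T(v) = (2, 0) has norm 2 -- not preserved.
(B) T(x,y) = (-x, y): preserves the norm -- it is an orthogonal map (a rotation/reflection), and (-x)^2 + (y)^2 simplifies to x^2 + y^2.
(C) T(x,y) = (2x, 2y): v = (1, 0) has norm sqrt((1)^2 + (0)^2) = 1, but T(v) = (2, 0) has norm 2 -- not preserved.
(D) T(x,y) = (x + y, y): v = (0, 1) has norm sqrt((0)^2 + (1)^2) = 1, but T(v) = (1, 1) has norm sqrt(2) -- not preserved.

Therefore the answer is (B).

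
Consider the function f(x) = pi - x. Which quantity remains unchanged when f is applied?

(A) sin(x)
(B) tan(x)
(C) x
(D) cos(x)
A

For f(x) = pi - x:
sin(pi - x) = sin(x), so sine is invariant under this transformation.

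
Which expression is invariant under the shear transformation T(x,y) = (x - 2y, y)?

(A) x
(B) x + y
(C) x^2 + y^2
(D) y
D

Under the shear T(x,y) = (x - 2y, y):
Substitute the transformed coordinates into each option and compare with the original:
(A) x  ->  (x - 2y) = x - 2y   [differs from x: not invariant]
(B) x + y  ->  (x - 2y) + (y) = x - y   [differs from x + y: not invariant]
(C) x^2 + y^2  ->  (x - 2y)^2 + (y)^2 = x^2 - 4xy + 5y^2   [differs from x^2 + y^2: not invariant]
(D) y  ->  (y) = y   [equals y: invariant]

Only option (D), y, is unchanged by the transformation.
A horizontal shear moves points parallel to the x-axis, so the y-coordinate (and any function of y alone) is unchanged.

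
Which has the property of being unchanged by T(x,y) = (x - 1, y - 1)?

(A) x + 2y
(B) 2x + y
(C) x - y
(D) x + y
C

An expression E(x,y) is invariant under T if E(T(x,y)) = E(x,y). Here T(x,y) = (x - 1, y - 1).
Substitute the transformed coordinates into each option and compare with the original:
(A) x + 2y  ->  (x - 1) + 2(y - 1) = x + 2y - 3   [differs from x + 2y: not invariant]
(B) 2x + y  ->  2(x - 1) + (y - 1) = 2x + y - 3   [differs from 2x + y: not invariant]
(C) x - y  ->  (x - 1) - (y - 1) = x - y   [equals x - y: invariant]
(D) x + y  ->  (x - 1) + (y - 1) = x + y - 2   [differs from x + y: not invariant]

Only option (C), x - y, is unchanged by the transformation.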